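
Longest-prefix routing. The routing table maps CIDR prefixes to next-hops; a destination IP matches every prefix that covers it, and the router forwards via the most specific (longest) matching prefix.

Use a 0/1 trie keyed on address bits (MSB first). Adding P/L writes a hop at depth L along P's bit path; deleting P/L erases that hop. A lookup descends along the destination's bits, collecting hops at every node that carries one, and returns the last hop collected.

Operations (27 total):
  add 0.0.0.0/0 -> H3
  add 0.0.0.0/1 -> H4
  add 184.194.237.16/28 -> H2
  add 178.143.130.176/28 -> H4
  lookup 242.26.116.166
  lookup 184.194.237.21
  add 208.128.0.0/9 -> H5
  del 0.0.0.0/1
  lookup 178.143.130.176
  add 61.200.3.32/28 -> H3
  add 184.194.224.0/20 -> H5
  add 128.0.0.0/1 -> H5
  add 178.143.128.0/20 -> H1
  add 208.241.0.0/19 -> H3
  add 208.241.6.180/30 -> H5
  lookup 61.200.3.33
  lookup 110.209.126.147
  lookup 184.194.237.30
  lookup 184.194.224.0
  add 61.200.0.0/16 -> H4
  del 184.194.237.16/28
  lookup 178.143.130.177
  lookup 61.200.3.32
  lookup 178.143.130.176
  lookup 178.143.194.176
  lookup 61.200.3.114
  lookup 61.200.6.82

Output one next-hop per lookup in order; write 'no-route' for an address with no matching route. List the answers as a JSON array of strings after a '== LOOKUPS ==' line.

Apply in order:
  + 0.0.0.0/0 (H3) depth=0
  + 0.0.0.0/1 (H4) depth=1
  + 184.194.237.16/28 (H2) depth=28
  + 178.143.130.176/28 (H4) depth=28
  lookup 242.26.116.166: bits 1 walk d0:H3→d1:- -> H3
  lookup 184.194.237.21: bits 1011100011000010111011010001 walk d0:H3→d1:-→d2:-→d3:-→d4:-→d5:-→d6:-→d7:-→d8:-→d9:-→d10:-→d11:-→d12:-→d13:-→d14:-→d15:-→d16:-→d17:-→d18:-→d19:-→d20:-→d21:-→d22:-→d23:-→d24:-→d25:-→d26:-→d27:-→d28:H2 -> H2
  + 208.128.0.0/9 (H5) depth=9
  - 0.0.0.0/1 clear@1
  lookup 178.143.130.176: bits 1011001010001111100000101011 walk d0:H3→d1:-→d2:-→d3:-→d4:-→d5:-→d6:-→d7:-→d8:-→d9:-→d10:-→d11:-→d12:-→d13:-→d14:-→d15:-→d16:-→d17:-→d18:-→d19:-→d20:-→d21:-→d22:-→d23:-→d24:-→d25:-→d26:-→d27:-→d28:H4 -> H4
  + 61.200.3.32/28 (H3) depth=28
  + 184.194.224.0/20 (H5) depth=20
  + 128.0.0.0/1 (H5) depth=1
  + 178.143.128.0/20 (H1) depth=20
  + 208.241.0.0/19 (H3) depth=19
  + 208.241.6.180/30 (H5) depth=30
  lookup 61.200.3.33: bits 0011110111001000000000110010 walk d0:H3→d1:-→d2:-→d3:-→d4:-→d5:-→d6:-→d7:-→d8:-→d9:-→d10:-→d11:-→d12:-→d13:-→d14:-→d15:-→d16:-→d17:-→d18:-→d19:-→d20:-→d21:-→d22:-→d23:-→d24:-→d25:-→d26:-→d27:-→d28:H3 -> H3
  lookup 110.209.126.147: bits 0 walk d0:H3→d1:- -> H3
  lookup 184.194.237.30: bits 1011100011000010111011010001 walk d0:H3→d1:H5→d2:-→d3:-→d4:-→d5:-→d6:-→d7:-→d8:-→d9:-→d10:-→d11:-→d12:-→d13:-→d14:-→d15:-→d16:-→d17:-→d18:-→d19:-→d20:H5→d21:-→d22:-→d23:-→d24:-→d25:-→d26:-→d27:-→d28:H2 -> H2
  lookup 184.194.224.0: bits 10111000110000101110 walk d0:H3→d1:H5→d2:-→d3:-→d4:-→d5:-→d6:-→d7:-→d8:-→d9:-→d10:-→d11:-→d12:-→d13:-→d14:-→d15:-→d16:-→d17:-→d18:-→d19:-→d20:H5 -> H5
  + 61.200.0.0/16 (H4) depth=16
  - 184.194.237.16/28 clear@28
  lookup 178.143.130.177: bits 1011001010001111100000101011 walk d0:H3→d1:H5→d2:-→d3:-→d4:-→d5:-→d6:-→d7:-→d8:-→d9:-→d10:-→d11:-→d12:-→d13:-→d14:-→d15:-→d16:-→d17:-→d18:-→d19:-→d20:H1→d21:-→d22:-→d23:-→d24:-→d25:-→d26:-→d27:-→d28:H4 -> H4
  lookup 61.200.3.32: bits 0011110111001000000000110010 walk d0:H3→d1:-→d2:-→d3:-→d4:-→d5:-→d6:-→d7:-→d8:-→d9:-→d10:-→d11:-→d12:-→d13:-→d14:-→d15:-→d16:H4→d17:-→d18:-→d19:-→d20:-→d21:-→d22:-→d23:-→d24:-→d25:-→d26:-→d27:-→d28:H3 -> H3
  lookup 178.143.130.176: bits 1011001010001111100000101011 walk d0:H3→d1:H5→d2:-→d3:-→d4:-→d5:-→d6:-→d7:-→d8:-→d9:-→d10:-→d11:-→d12:-→d13:-→d14:-→d15:-→d16:-→d17:-→d18:-→d19:-→d20:H1→d21:-→d22:-→d23:-→d24:-→d25:-→d26:-→d27:-→d28:H4 -> H4
  lookup 178.143.194.176: bits 10110010100011111 walk d0:H3→d1:H5→d2:-→d3:-→d4:-→d5:-→d6:-→d7:-→d8:-→d9:-→d10:-→d11:-→d12:-→d13:-→d14:-→d15:-→d16:-→d17:- -> H5
  lookup 61.200.3.114: bits 0011110111001000000000110 walk d0:H3→d1:-→d2:-→d3:-→d4:-→d5:-→d6:-→d7:-→d8:-→d9:-→d10:-→d11:-→d12:-→d13:-→d14:-→d15:-→d16:H4→d17:-→d18:-→d19:-→d20:-→d21:-→d22:-→d23:-→d24:-→d25:- -> H4
  lookup 61.200.6.82: bits 001111011100100000000 walk d0:H3→d1:-→d2:-→d3:-→d4:-→d5:-→d6:-→d7:-→d8:-→d9:-→d10:-→d11:-→d12:-→d13:-→d14:-→d15:-→d16:H4→d17:-→d18:-→d19:-→d20:-→d21:- -> H4

== LOOKUPS ==
["H3","H2","H4","H3","H3","H2","H5","H4","H3","H4","H5","H4","H4"]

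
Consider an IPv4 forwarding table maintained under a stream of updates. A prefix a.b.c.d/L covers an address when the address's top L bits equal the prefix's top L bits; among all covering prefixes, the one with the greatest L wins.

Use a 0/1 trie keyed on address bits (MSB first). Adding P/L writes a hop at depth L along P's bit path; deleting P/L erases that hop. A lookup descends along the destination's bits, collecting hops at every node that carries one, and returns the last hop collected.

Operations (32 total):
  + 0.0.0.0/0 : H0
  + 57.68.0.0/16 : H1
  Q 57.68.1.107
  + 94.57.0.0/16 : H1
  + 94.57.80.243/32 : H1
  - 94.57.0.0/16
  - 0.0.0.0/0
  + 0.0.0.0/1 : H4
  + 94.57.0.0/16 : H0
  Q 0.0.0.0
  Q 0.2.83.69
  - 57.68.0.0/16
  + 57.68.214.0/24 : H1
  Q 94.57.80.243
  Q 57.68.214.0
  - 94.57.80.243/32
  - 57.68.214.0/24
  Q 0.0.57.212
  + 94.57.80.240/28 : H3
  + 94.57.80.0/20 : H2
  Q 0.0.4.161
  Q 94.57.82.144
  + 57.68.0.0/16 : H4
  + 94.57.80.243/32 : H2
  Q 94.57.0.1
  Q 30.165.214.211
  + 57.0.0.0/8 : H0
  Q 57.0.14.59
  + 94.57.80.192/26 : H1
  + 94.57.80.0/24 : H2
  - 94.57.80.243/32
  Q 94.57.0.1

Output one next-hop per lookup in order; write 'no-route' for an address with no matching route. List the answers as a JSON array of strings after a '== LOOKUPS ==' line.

Apply in order:
  add 0.0.0.0/0 -> H0 at depth 0
  add 57.68.0.0/16 -> H1 at depth 16
  ? 57.68.1.107  path d0:H0→d1:-→d2:-→d3:-→d4:-→d5:-→d6:-→d7:-→d8:-→d9:-→d10:-→d11:-→d12:-→d13:-→d14:-→d15:-→d16:H1  best=H1
  add 94.57.0.0/16 -> H1 at depth 16
  add 94.57.80.243/32 -> H1 at depth 32
  - 94.57.0.0/16 clear@16
  - 0.0.0.0/0 clear@0
  add 0.0.0.0/1 -> H4 at depth 1
  add 94.57.0.0/16 -> H0 at depth 16
  ? 0.0.0.0  path d0:-→d1:H4→d2:-  best=H4
  ? 0.2.83.69  path d0:-→d1:H4→d2:-  best=H4
  - 57.68.0.0/16 clear@16
  add 57.68.214.0/24 -> H1 at depth 24
  ? 94.57.80.243  path d0:-→d1:H4→d2:-→d3:-→d4:-→d5:-→d6:-→d7:-→d8:-→d9:-→d10:-→d11:-→d12:-→d13:-→d14:-→d15:-→d16:H0→d17:-→d18:-→d19:-→d20:-→d21:-→d22:-→d23:-→d24:-→d25:-→d26:-→d27:-→d28:-→d29:-→d30:-→d31:-→d32:H1  best=H1
  ? 57.68.214.0  path d0:-→d1:H4→d2:-→d3:-→d4:-→d5:-→d6:-→d7:-→d8:-→d9:-→d10:-→d11:-→d12:-→d13:-→d14:-→d15:-→d16:-→d17:-→d18:-→d19:-→d20:-→d21:-→d22:-→d23:-→d24:H1  best=H1
  - 94.57.80.243/32 clear@32
  - 57.68.214.0/24 clear@24
  ? 0.0.57.212  path d0:-→d1:H4→d2:-  best=H4
  add 94.57.80.240/28 -> H3 at depth 28
  add 94.57.80.0/20 -> H2 at depth 20
  ? 0.0.4.161  path d0:-→d1:H4→d2:-  best=H4
  ? 94.57.82.144  path d0:-→d1:H4→d2:-→d3:-→d4:-→d5:-→d6:-→d7:-→d8:-→d9:-→d10:-→d11:-→d12:-→d13:-→d14:-→d15:-→d16:H0→d17:-→d18:-→d19:-→d20:H2→d21:-→d22:-  best=H2
  add 57.68.0.0/16 -> H4 at depth 16
  add 94.57.80.243/32 -> H2 at depth 32
  ? 94.57.0.1  path d0:-→d1:H4→d2:-→d3:-→d4:-→d5:-→d6:-→d7:-→d8:-→d9:-→d10:-→d11:-→d12:-→d13:-→d14:-→d15:-→d16:H0→d17:-  best=H0
  ? 30.165.214.211  path d0:-→d1:H4→d2:-  best=H4
  add 57.0.0.0/8 -> H0 at depth 8
  ? 57.0.14.59  path d0:-→d1:H4→d2:-→d3:-→d4:-→d5:-→d6:-→d7:-→d8:H0→d9:-  best=H0
  add 94.57.80.192/26 -> H1 at depth 26
  add 94.57.80.0/24 -> H2 at depth 24
  - 94.57.80.243/32 clear@32
  ? 94.57.0.1  path d0:-→d1:H4→d2:-→d3:-→d4:-→d5:-→d6:-→d7:-→d8:-→d9:-→d10:-→d11:-→d12:-→d13:-→d14:-→d15:-→d16:H0→d17:-  best=H0

== LOOKUPS ==
["H1","H4","H4","H1","H1","H4","H4","H2","H0","H4","H0","H0"]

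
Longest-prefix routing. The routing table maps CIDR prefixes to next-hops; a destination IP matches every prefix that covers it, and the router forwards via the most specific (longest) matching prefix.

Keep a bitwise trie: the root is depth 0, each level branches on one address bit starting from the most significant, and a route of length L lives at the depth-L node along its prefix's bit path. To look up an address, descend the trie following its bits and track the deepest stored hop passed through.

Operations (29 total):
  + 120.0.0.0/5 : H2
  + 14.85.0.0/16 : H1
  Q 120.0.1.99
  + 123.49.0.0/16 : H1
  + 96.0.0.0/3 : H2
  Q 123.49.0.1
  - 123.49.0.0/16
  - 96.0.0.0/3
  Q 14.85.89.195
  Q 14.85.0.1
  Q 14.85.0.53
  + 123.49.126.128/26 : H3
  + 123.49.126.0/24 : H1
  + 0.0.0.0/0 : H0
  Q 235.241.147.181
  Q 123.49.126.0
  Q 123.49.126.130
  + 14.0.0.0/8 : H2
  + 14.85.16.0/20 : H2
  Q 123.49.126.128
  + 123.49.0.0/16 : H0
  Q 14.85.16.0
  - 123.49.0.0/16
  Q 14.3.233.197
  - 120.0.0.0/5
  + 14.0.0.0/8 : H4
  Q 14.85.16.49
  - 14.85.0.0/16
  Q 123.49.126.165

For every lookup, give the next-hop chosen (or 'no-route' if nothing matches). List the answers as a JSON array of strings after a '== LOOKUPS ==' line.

Process each operation:
  + 120.0.0.0/5 (H2) depth=5
  + 14.85.0.0/16 (H1) depth=16
  Q 120.0.1.99: descend 01111 ; hops seen [H2] ; pick H2
  + 123.49.0.0/16 (H1) depth=16
  + 96.0.0.0/3 (H2) depth=3
  Q 123.49.0.1: descend 0111101100110001 ; hops seen [H2,H2,H1] ; pick H1
  del 123.49.0.0/16 (clear depth 16)
  del 96.0.0.0/3 (clear depth 3)
  Q 14.85.89.195: descend 0000111001010101 ; hops seen [H1] ; pick H1
  Q 14.85.0.1: descend 0000111001010101 ; hops seen [H1] ; pick H1
  Q 14.85.0.53: descend 0000111001010101 ; hops seen [H1] ; pick H1
  + 123.49.126.128/26 (H3) depth=26
  + 123.49.126.0/24 (H1) depth=24
  + 0.0.0.0/0 (H0) depth=0
  Q 235.241.147.181: descend ε ; hops seen [H0] ; pick H0
  Q 123.49.126.0: descend 011110110011000101111110 ; hops seen [H0,H2,H1] ; pick H1
  Q 123.49.126.130: descend 01111011001100010111111010 ; hops seen [H0,H2,H1,H3] ; pick H3
  + 14.0.0.0/8 (H2) depth=8
  + 14.85.16.0/20 (H2) depth=20
  Q 123.49.126.128: descend 01111011001100010111111010 ; hops seen [H0,H2,H1,H3] ; pick H3
  + 123.49.0.0/16 (H0) depth=16
  Q 14.85.16.0: descend 00001110010101010001 ; hops seen [H0,H2,H1,H2] ; pick H2
  del 123.49.0.0/16 (clear depth 16)
  Q 14.3.233.197: descend 000011100 ; hops seen [H0,H2] ; pick H2
  del 120.0.0.0/5 (clear depth 5)
  + 14.0.0.0/8 (H4) depth=8
  Q 14.85.16.49: descend 00001110010101010001 ; hops seen [H0,H4,H1,H2] ; pick H2
  del 14.85.0.0/16 (clear depth 16)
  Q 123.49.126.165: descend 01111011001100010111111010 ; hops seen [H0,H1,H3] ; pick H3

== LOOKUPS ==
["H2","H1","H1","H1","H1","H0","H1","H3","H3","H2","H2","H2","H3"]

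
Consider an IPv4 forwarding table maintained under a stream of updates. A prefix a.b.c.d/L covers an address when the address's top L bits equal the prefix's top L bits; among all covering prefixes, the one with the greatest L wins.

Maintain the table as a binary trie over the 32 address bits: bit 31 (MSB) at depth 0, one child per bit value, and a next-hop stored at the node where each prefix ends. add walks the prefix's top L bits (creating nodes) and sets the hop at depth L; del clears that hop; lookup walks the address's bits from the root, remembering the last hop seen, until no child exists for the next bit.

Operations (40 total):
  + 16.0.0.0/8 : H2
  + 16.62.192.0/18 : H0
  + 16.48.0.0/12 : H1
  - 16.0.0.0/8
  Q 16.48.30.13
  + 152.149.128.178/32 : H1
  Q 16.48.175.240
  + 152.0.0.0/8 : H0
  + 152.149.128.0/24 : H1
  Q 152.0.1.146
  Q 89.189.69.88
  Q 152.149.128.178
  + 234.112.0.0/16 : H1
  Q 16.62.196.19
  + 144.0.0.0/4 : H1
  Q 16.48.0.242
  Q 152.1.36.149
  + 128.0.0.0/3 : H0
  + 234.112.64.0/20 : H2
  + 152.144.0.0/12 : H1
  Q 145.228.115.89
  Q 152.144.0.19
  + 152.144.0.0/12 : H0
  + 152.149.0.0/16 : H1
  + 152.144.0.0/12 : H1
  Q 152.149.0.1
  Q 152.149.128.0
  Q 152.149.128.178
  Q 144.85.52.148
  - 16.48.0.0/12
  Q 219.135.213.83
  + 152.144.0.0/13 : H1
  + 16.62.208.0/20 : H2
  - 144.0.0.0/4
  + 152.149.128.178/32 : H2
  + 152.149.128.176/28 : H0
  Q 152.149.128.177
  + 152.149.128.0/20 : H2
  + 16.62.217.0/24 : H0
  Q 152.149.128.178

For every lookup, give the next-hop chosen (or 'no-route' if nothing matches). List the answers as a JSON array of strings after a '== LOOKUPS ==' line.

Apply in order:
  + 16.0.0.0/8 (H2) depth=8
  + 16.62.192.0/18 (H0) depth=18
  + 16.48.0.0/12 (H1) depth=12
  del 16.0.0.0/8 (clear depth 8)
  lookup 16.48.30.13: bits 000100000011 walk d0:-→d1:-→d2:-→d3:-→d4:-→d5:-→d6:-→d7:-→d8:-→d9:-→d10:-→d11:-→d12:H1 -> H1
  + 152.149.128.178/32 (H1) depth=32
  lookup 16.48.175.240: bits 000100000011 walk d0:-→d1:-→d2:-→d3:-→d4:-→d5:-→d6:-→d7:-→d8:-→d9:-→d10:-→d11:-→d12:H1 -> H1
  + 152.0.0.0/8 (H0) depth=8
  + 152.149.128.0/24 (H1) depth=24
  lookup 152.0.1.146: bits 10011000 walk d0:-→d1:-→d2:-→d3:-→d4:-→d5:-→d6:-→d7:-→d8:H0 -> H0
  lookup 89.189.69.88: bits 0 walk d0:-→d1:- -> no-route
  lookup 152.149.128.178: bits 10011000100101011000000010110010 walk d0:-→d1:-→d2:-→d3:-→d4:-→d5:-→d6:-→d7:-→d8:H0→d9:-→d10:-→d11:-→d12:-→d13:-→d14:-→d15:-→d16:-→d17:-→d18:-→d19:-→d20:-→d21:-→d22:-→d23:-→d24:H1→d25:-→d26:-→d27:-→d28:-→d29:-→d30:-→d31:-→d32:H1 -> H1
  + 234.112.0.0/16 (H1) depth=16
  lookup 16.62.196.19: bits 000100000011111011 walk d0:-→d1:-→d2:-→d3:-→d4:-→d5:-→d6:-→d7:-→d8:-→d9:-→d10:-→d11:-→d12:H1→d13:-→d14:-→d15:-→d16:-→d17:-→d18:H0 -> H0
  + 144.0.0.0/4 (H1) depth=4
  lookup 16.48.0.242: bits 000100000011 walk d0:-→d1:-→d2:-→d3:-→d4:-→d5:-→d6:-→d7:-→d8:-→d9:-→d10:-→d11:-→d12:H1 -> H1
  lookup 152.1.36.149: bits 10011000 walk d0:-→d1:-→d2:-→d3:-→d4:H1→d5:-→d6:-→d7:-→d8:H0 -> H0
  + 128.0.0.0/3 (H0) depth=3
  + 234.112.64.0/20 (H2) depth=20
  + 152.144.0.0/12 (H1) depth=12
  lookup 145.228.115.89: bits 1001 walk d0:-→d1:-→d2:-→d3:H0→d4:H1 -> H1
  lookup 152.144.0.19: bits 1001100010010 walk d0:-→d1:-→d2:-→d3:H0→d4:H1→d5:-→d6:-→d7:-→d8:H0→d9:-→d10:-→d11:-→d12:H1→d13:- -> H1
  + 152.144.0.0/12 (H0) depth=12
  + 152.149.0.0/16 (H1) depth=16
  + 152.144.0.0/12 (H1) depth=12
  lookup 152.149.0.1: bits 1001100010010101 walk d0:-→d1:-→d2:-→d3:H0→d4:H1→d5:-→d6:-→d7:-→d8:H0→d9:-→d10:-→d11:-→d12:H1→d13:-→d14:-→d15:-→d16:H1 -> H1
  lookup 152.149.128.0: bits 100110001001010110000000 walk d0:-→d1:-→d2:-→d3:H0→d4:H1→d5:-→d6:-→d7:-→d8:H0→d9:-→d10:-→d11:-→d12:H1→d13:-→d14:-→d15:-→d16:H1→d17:-→d18:-→d19:-→d20:-→d21:-→d22:-→d23:-→d24:H1 -> H1
  lookup 152.149.128.178: bits 10011000100101011000000010110010 walk d0:-→d1:-→d2:-→d3:H0→d4:H1→d5:-→d6:-→d7:-→d8:H0→d9:-→d10:-→d11:-→d12:H1→d13:-→d14:-→d15:-→d16:H1→d17:-→d18:-→d19:-→d20:-→d21:-→d22:-→d23:-→d24:H1→d25:-→d26:-→d27:-→d28:-→d29:-→d30:-→d31:-→d32:H1 -> H1
  lookup 144.85.52.148: bits 1001 walk d0:-→d1:-→d2:-→d3:H0→d4:H1 -> H1
  del 16.48.0.0/12 (clear depth 12)
  lookup 219.135.213.83: bits 11 walk d0:-→d1:-→d2:- -> no-route
  + 152.144.0.0/13 (H1) depth=13
  + 16.62.208.0/20 (H2) depth=20
  del 144.0.0.0/4 (clear depth 4)
  + 152.149.128.178/32 (H2) depth=32
  + 152.149.128.176/28 (H0) depth=28
  lookup 152.149.128.177: bits 100110001001010110000000101100 walk d0:-→d1:-→d2:-→d3:H0→d4:-→d5:-→d6:-→d7:-→d8:H0→d9:-→d10:-→d11:-→d12:H1→d13:H1→d14:-→d15:-→d16:H1→d17:-→d18:-→d19:-→d20:-→d21:-→d22:-→d23:-→d24:H1→d25:-→d26:-→d27:-→d28:H0→d29:-→d30:- -> H0
  + 152.149.128.0/20 (H2) depth=20
  + 16.62.217.0/24 (H0) depth=24
  lookup 152.149.128.178: bits 10011000100101011000000010110010 walk d0:-→d1:-→d2:-→d3:H0→d4:-→d5:-→d6:-→d7:-→d8:H0→d9:-→d10:-→d11:-→d12:H1→d13:H1→d14:-→d15:-→d16:H1→d17:-→d18:-→d19:-→d20:H2→d21:-→d22:-→d23:-→d24:H1→d25:-→d26:-→d27:-→d28:H0→d29:-→d30:-→d31:-→d32:H2 -> H2

== LOOKUPS ==
["H1","H1","H0","no-route","H1","H0","H1","H0","H1","H1","H1","H1","H1","H1","no-route","H0","H2"]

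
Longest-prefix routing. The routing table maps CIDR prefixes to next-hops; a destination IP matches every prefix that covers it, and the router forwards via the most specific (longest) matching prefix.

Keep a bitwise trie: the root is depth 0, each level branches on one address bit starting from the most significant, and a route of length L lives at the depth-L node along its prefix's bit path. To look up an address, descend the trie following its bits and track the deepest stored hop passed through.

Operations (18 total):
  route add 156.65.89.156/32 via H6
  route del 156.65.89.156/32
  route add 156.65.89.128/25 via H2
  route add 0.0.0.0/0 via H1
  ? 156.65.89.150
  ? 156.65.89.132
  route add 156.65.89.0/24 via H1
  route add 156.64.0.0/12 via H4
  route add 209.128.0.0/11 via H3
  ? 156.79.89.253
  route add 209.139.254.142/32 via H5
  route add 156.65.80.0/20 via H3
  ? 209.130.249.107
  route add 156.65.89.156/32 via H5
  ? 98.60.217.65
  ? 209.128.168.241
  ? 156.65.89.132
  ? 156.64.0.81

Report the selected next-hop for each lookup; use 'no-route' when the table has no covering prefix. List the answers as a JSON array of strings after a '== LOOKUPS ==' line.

Apply in order:
  + 156.65.89.156/32 (H6) depth=32
  - 156.65.89.156/32 clear@32
  + 156.65.89.128/25 (H2) depth=25
  + 0.0.0.0/0 (H1) depth=0
  ? 156.65.89.150  path d0:H1→d1:-→d2:-→d3:-→d4:-→d5:-→d6:-→d7:-→d8:-→d9:-→d10:-→d11:-→d12:-→d13:-→d14:-→d15:-→d16:-→d17:-→d18:-→d19:-→d20:-→d21:-→d22:-→d23:-→d24:-→d25:H2→d26:-→d27:-→d28:-  best=H2
  ? 156.65.89.132  path d0:H1→d1:-→d2:-→d3:-→d4:-→d5:-→d6:-→d7:-→d8:-→d9:-→d10:-→d11:-→d12:-→d13:-→d14:-→d15:-→d16:-→d17:-→d18:-→d19:-→d20:-→d21:-→d22:-→d23:-→d24:-→d25:H2→d26:-→d27:-  best=H2
  + 156.65.89.0/24 (H1) depth=24
  + 156.64.0.0/12 (H4) depth=12
  + 209.128.0.0/11 (H3) depth=11
  ? 156.79.89.253  path d0:H1→d1:-→d2:-→d3:-→d4:-→d5:-→d6:-→d7:-→d8:-→d9:-→d10:-→d11:-→d12:H4  best=H4
  + 209.139.254.142/32 (H5) depth=32
  + 156.65.80.0/20 (H3) depth=20
  ? 209.130.249.107  path d0:H1→d1:-→d2:-→d3:-→d4:-→d5:-→d6:-→d7:-→d8:-→d9:-→d10:-→d11:H3→d12:-  best=H3
  + 156.65.89.156/32 (H5) depth=32
  ? 98.60.217.65  path d0:H1  best=H1
  ? 209.128.168.241  path d0:H1→d1:-→d2:-→d3:-→d4:-→d5:-→d6:-→d7:-→d8:-→d9:-→d10:-→d11:H3→d12:-  best=H3
  ? 156.65.89.132  path d0:H1→d1:-→d2:-→d3:-→d4:-→d5:-→d6:-→d7:-→d8:-→d9:-→d10:-→d11:-→d12:H4→d13:-→d14:-→d15:-→d16:-→d17:-→d18:-→d19:-→d20:H3→d21:-→d22:-→d23:-→d24:H1→d25:H2→d26:-→d27:-  best=H2
  ? 156.64.0.81  path d0:H1→d1:-→d2:-→d3:-→d4:-→d5:-→d6:-→d7:-→d8:-→d9:-→d10:-→d11:-→d12:H4→d13:-→d14:-→d15:-  best=H4

== LOOKUPS ==
["H2","H2","H4","H3","H1","H3","H2","H4"]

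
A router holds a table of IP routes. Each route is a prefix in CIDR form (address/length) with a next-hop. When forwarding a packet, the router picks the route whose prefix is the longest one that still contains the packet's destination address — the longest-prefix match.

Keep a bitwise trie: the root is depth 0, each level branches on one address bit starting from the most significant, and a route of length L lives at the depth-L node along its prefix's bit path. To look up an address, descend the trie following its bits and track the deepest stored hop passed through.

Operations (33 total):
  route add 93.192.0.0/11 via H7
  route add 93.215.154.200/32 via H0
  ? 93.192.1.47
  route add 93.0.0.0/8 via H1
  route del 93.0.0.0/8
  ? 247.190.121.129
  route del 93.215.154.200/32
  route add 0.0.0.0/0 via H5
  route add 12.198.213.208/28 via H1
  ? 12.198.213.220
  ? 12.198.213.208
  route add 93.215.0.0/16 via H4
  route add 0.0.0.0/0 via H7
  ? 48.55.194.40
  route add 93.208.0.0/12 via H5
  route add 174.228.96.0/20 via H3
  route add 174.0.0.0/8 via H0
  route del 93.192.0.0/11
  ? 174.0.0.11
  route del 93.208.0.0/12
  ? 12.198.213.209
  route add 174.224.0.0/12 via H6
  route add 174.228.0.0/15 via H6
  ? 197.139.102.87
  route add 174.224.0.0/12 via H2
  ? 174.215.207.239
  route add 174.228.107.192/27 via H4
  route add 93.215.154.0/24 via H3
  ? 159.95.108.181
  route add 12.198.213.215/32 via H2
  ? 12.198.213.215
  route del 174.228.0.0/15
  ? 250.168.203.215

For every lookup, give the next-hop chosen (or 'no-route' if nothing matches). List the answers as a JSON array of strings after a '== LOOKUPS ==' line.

Apply in order:
  add 93.192.0.0/11 -> H7 at depth 11
  add 93.215.154.200/32 -> H0 at depth 32
  ? 93.192.1.47  path d0:-→d1:-→d2:-→d3:-→d4:-→d5:-→d6:-→d7:-→d8:-→d9:-→d10:-→d11:H7  best=H7
  add 93.0.0.0/8 -> H1 at depth 8
  - 93.0.0.0/8 clear@8
  ? 247.190.121.129  path d0:-  best=no-route
  - 93.215.154.200/32 clear@32
  add 0.0.0.0/0 -> H5 at depth 0
  add 12.198.213.208/28 -> H1 at depth 28
  ? 12.198.213.220  path d0:H5→d1:-→d2:-→d3:-→d4:-→d5:-→d6:-→d7:-→d8:-→d9:-→d10:-→d11:-→d12:-→d13:-→d14:-→d15:-→d16:-→d17:-→d18:-→d19:-→d20:-→d21:-→d22:-→d23:-→d24:-→d25:-→d26:-→d27:-→d28:H1  best=H1
  ? 12.198.213.208  path d0:H5→d1:-→d2:-→d3:-→d4:-→d5:-→d6:-→d7:-→d8:-→d9:-→d10:-→d11:-→d12:-→d13:-→d14:-→d15:-→d16:-→d17:-→d18:-→d19:-→d20:-→d21:-→d22:-→d23:-→d24:-→d25:-→d26:-→d27:-→d28:H1  best=H1
  add 93.215.0.0/16 -> H4 at depth 16
  add 0.0.0.0/0 -> H7 at depth 0
  ? 48.55.194.40  path d0:H7→d1:-→d2:-  best=H7
  add 93.208.0.0/12 -> H5 at depth 12
  add 174.228.96.0/20 -> H3 at depth 20
  add 174.0.0.0/8 -> H0 at depth 8
  - 93.192.0.0/11 clear@11
  ? 174.0.0.11  path d0:H7→d1:-→d2:-→d3:-→d4:-→d5:-→d6:-→d7:-→d8:H0  best=H0
  - 93.208.0.0/12 clear@12
  ? 12.198.213.209  path d0:H7→d1:-→d2:-→d3:-→d4:-→d5:-→d6:-→d7:-→d8:-→d9:-→d10:-→d11:-→d12:-→d13:-→d14:-→d15:-→d16:-→d17:-→d18:-→d19:-→d20:-→d21:-→d22:-→d23:-→d24:-→d25:-→d26:-→d27:-→d28:H1  best=H1
  add 174.224.0.0/12 -> H6 at depth 12
  add 174.228.0.0/15 -> H6 at depth 15
  ? 197.139.102.87  path d0:H7→d1:-  best=H7
  add 174.224.0.0/12 -> H2 at depth 12
  ? 174.215.207.239  path d0:H7→d1:-→d2:-→d3:-→d4:-→d5:-→d6:-→d7:-→d8:H0→d9:-→d10:-  best=H0
  add 174.228.107.192/27 -> H4 at depth 27
  add 93.215.154.0/24 -> H3 at depth 24
  ? 159.95.108.181  path d0:H7→d1:-→d2:-  best=H7
  add 12.198.213.215/32 -> H2 at depth 32
  ? 12.198.213.215  path d0:H7→d1:-→d2:-→d3:-→d4:-→d5:-→d6:-→d7:-→d8:-→d9:-→d10:-→d11:-→d12:-→d13:-→d14:-→d15:-→d16:-→d17:-→d18:-→d19:-→d20:-→d21:-→d22:-→d23:-→d24:-→d25:-→d26:-→d27:-→d28:H1→d29:-→d30:-→d31:-→d32:H2  best=H2
  - 174.228.0.0/15 clear@15
  ? 250.168.203.215  path d0:H7→d1:-  best=H7

== LOOKUPS ==
["H7","no-route","H1","H1","H7","H0","H1","H7","H0","H7","H2","H7"]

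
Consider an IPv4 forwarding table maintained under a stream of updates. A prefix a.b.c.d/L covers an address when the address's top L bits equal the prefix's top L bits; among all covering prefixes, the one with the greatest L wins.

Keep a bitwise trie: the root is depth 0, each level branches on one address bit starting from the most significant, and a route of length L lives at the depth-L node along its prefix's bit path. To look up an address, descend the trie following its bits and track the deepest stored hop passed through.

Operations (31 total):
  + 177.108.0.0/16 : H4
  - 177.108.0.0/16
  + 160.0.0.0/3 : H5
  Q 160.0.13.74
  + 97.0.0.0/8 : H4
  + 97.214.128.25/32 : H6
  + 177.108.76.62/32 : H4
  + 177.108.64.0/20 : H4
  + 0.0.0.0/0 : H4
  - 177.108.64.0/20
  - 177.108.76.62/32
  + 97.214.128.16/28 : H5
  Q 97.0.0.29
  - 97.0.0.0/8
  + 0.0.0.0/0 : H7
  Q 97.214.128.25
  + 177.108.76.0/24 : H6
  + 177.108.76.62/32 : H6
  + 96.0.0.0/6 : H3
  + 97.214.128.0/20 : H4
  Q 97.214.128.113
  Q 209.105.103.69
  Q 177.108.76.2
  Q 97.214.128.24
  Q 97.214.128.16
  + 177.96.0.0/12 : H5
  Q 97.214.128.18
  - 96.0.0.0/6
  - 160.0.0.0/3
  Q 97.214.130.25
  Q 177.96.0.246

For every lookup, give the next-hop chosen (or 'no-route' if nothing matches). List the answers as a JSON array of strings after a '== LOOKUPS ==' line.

Trace:
  + 177.108.0.0/16 (H4) depth=16
  del 177.108.0.0/16 (clear depth 16)
  + 160.0.0.0/3 (H5) depth=3
  lookup 160.0.13.74: bits 101 walk d0:-→d1:-→d2:-→d3:H5 -> H5
  + 97.0.0.0/8 (H4) depth=8
  + 97.214.128.25/32 (H6) depth=32
  + 177.108.76.62/32 (H4) depth=32
  + 177.108.64.0/20 (H4) depth=20
  + 0.0.0.0/0 (H4) depth=0
  del 177.108.64.0/20 (clear depth 20)
  del 177.108.76.62/32 (clear depth 32)
  + 97.214.128.16/28 (H5) depth=28
  lookup 97.0.0.29: bits 01100001 walk d0:H4→d1:-→d2:-→d3:-→d4:-→d5:-→d6:-→d7:-→d8:H4 -> H4
  del 97.0.0.0/8 (clear depth 8)
  + 0.0.0.0/0 (H7) depth=0
  lookup 97.214.128.25: bits 01100001110101101000000000011001 walk d0:H7→d1:-→d2:-→d3:-→d4:-→d5:-→d6:-→d7:-→d8:-→d9:-→d10:-→d11:-→d12:-→d13:-→d14:-→d15:-→d16:-→d17:-→d18:-→d19:-→d20:-→d21:-→d22:-→d23:-→d24:-→d25:-→d26:-→d27:-→d28:H5→d29:-→d30:-→d31:-→d32:H6 -> H6
  + 177.108.76.0/24 (H6) depth=24
  + 177.108.76.62/32 (H6) depth=32
  + 96.0.0.0/6 (H3) depth=6
  + 97.214.128.0/20 (H4) depth=20
  lookup 97.214.128.113: bits 0110000111010110100000000 walk d0:H7→d1:-→d2:-→d3:-→d4:-→d5:-→d6:H3→d7:-→d8:-→d9:-→d10:-→d11:-→d12:-→d13:-→d14:-→d15:-→d16:-→d17:-→d18:-→d19:-→d20:H4→d21:-→d22:-→d23:-→d24:-→d25:- -> H4
  lookup 209.105.103.69: bits 1 walk d0:H7→d1:- -> H7
  lookup 177.108.76.2: bits 10110001011011000100110000 walk d0:H7→d1:-→d2:-→d3:H5→d4:-→d5:-→d6:-→d7:-→d8:-→d9:-→d10:-→d11:-→d12:-→d13:-→d14:-→d15:-→d16:-→d17:-→d18:-→d19:-→d20:-→d21:-→d22:-→d23:-→d24:H6→d25:-→d26:- -> H6
  lookup 97.214.128.24: bits 0110000111010110100000000001100 walk d0:H7→d1:-→d2:-→d3:-→d4:-→d5:-→d6:H3→d7:-→d8:-→d9:-→d10:-→d11:-→d12:-→d13:-→d14:-→d15:-→d16:-→d17:-→d18:-→d19:-→d20:H4→d21:-→d22:-→d23:-→d24:-→d25:-→d26:-→d27:-→d28:H5→d29:-→d30:-→d31:- -> H5
  lookup 97.214.128.16: bits 0110000111010110100000000001 walk d0:H7→d1:-→d2:-→d3:-→d4:-→d5:-→d6:H3→d7:-→d8:-→d9:-→d10:-→d11:-→d12:-→d13:-→d14:-→d15:-→d16:-→d17:-→d18:-→d19:-→d20:H4→d21:-→d22:-→d23:-→d24:-→d25:-→d26:-→d27:-→d28:H5 -> H5
  + 177.96.0.0/12 (H5) depth=12
  lookup 97.214.128.18: bits 0110000111010110100000000001 walk d0:H7→d1:-→d2:-→d3:-→d4:-→d5:-→d6:H3→d7:-→d8:-→d9:-→d10:-→d11:-→d12:-→d13:-→d14:-→d15:-→d16:-→d17:-→d18:-→d19:-→d20:H4→d21:-→d22:-→d23:-→d24:-→d25:-→d26:-→d27:-→d28:H5 -> H5
  del 96.0.0.0/6 (clear depth 6)
  del 160.0.0.0/3 (clear depth 3)
  lookup 97.214.130.25: bits 0110000111010110100000 walk d0:H7→d1:-→d2:-→d3:-→d4:-→d5:-→d6:-→d7:-→d8:-→d9:-→d10:-→d11:-→d12:-→d13:-→d14:-→d15:-→d16:-→d17:-→d18:-→d19:-→d20:H4→d21:-→d22:- -> H4
  lookup 177.96.0.246: bits 101100010110 walk d0:H7→d1:-→d2:-→d3:-→d4:-→d5:-→d6:-→d7:-→d8:-→d9:-→d10:-→d11:-→d12:H5 -> H5

== LOOKUPS ==
["H5","H4","H6","H4","H7","H6","H5","H5","H5","H4","H5"]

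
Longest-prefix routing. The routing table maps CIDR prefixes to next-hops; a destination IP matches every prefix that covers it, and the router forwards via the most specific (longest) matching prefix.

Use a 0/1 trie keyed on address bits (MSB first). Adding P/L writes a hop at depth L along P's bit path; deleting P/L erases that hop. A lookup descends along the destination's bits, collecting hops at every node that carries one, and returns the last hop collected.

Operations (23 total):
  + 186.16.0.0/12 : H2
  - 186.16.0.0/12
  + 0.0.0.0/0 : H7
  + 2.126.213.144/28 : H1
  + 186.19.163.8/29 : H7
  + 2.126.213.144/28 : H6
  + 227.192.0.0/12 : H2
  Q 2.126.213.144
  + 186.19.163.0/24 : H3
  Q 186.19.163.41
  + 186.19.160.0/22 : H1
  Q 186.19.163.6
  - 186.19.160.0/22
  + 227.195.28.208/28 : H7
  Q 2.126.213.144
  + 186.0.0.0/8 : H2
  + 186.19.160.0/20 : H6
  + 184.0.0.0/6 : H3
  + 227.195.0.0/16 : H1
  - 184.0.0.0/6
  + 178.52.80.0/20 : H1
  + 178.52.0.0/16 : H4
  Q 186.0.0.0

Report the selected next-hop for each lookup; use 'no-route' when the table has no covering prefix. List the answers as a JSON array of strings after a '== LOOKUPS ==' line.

Trace:
  + 186.16.0.0/12 (H2) depth=12
  - 186.16.0.0/12 clear@12
  + 0.0.0.0/0 (H7) depth=0
  + 2.126.213.144/28 (H1) depth=28
  + 186.19.163.8/29 (H7) depth=29
  + 2.126.213.144/28 (H6) depth=28
  + 227.192.0.0/12 (H2) depth=12
  Q 2.126.213.144: descend 0000001001111110110101011001 ; hops seen [H7,H6] ; pick H6
  + 186.19.163.0/24 (H3) depth=24
  Q 186.19.163.41: descend 10111010000100111010001100 ; hops seen [H7,H3] ; pick H3
  + 186.19.160.0/22 (H1) depth=22
  Q 186.19.163.6: descend 1011101000010011101000110000 ; hops seen [H7,H1,H3] ; pick H3
  - 186.19.160.0/22 clear@22
  + 227.195.28.208/28 (H7) depth=28
  Q 2.126.213.144: descend 0000001001111110110101011001 ; hops seen [H7,H6] ; pick H6
  + 186.0.0.0/8 (H2) depth=8
  + 186.19.160.0/20 (H6) depth=20
  + 184.0.0.0/6 (H3) depth=6
  + 227.195.0.0/16 (H1) depth=16
  - 184.0.0.0/6 clear@6
  + 178.52.80.0/20 (H1) depth=20
  + 178.52.0.0/16 (H4) depth=16
  Q 186.0.0.0: descend 10111010000 ; hops seen [H7,H2] ; pick H2

== LOOKUPS ==
["H6","H3","H3","H6","H2"]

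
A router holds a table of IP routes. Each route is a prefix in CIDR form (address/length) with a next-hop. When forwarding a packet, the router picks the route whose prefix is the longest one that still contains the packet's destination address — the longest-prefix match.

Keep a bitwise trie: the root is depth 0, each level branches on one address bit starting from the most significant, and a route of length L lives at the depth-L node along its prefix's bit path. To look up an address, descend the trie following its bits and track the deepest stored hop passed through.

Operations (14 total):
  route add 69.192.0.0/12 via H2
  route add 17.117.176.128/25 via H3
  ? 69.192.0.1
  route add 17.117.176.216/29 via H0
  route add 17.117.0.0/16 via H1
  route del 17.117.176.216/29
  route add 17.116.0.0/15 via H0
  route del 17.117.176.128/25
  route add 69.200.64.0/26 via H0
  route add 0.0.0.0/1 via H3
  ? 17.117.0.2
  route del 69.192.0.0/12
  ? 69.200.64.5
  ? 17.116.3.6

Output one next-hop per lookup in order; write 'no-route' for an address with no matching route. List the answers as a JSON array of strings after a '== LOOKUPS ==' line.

Process each operation:
  + 69.192.0.0/12 (H2) depth=12
  + 17.117.176.128/25 (H3) depth=25
  lookup 69.192.0.1: bits 010001011100 walk d0:-→d1:-→d2:-→d3:-→d4:-→d5:-→d6:-→d7:-→d8:-→d9:-→d10:-→d11:-→d12:H2 -> H2
  + 17.117.176.216/29 (H0) depth=29
  + 17.117.0.0/16 (H1) depth=16
  del 17.117.176.216/29 (clear depth 29)
  + 17.116.0.0/15 (H0) depth=15
  del 17.117.176.128/25 (clear depth 25)
  + 69.200.64.0/26 (H0) depth=26
  + 0.0.0.0/1 (H3) depth=1
  lookup 17.117.0.2: bits 0001000101110101 walk d0:-→d1:H3→d2:-→d3:-→d4:-→d5:-→d6:-→d7:-→d8:-→d9:-→d10:-→d11:-→d12:-→d13:-→d14:-→d15:H0→d16:H1 -> H1
  del 69.192.0.0/12 (clear depth 12)
  lookup 69.200.64.5: bits 01000101110010000100000000 walk d0:-→d1:H3→d2:-→d3:-→d4:-→d5:-→d6:-→d7:-→d8:-→d9:-→d10:-→d11:-→d12:-→d13:-→d14:-→d15:-→d16:-→d17:-→d18:-→d19:-→d20:-→d21:-→d22:-→d23:-→d24:-→d25:-→d26:H0 -> H0
  lookup 17.116.3.6: bits 000100010111010 walk d0:-→d1:H3→d2:-→d3:-→d4:-→d5:-→d6:-→d7:-→d8:-→d9:-→d10:-→d11:-→d12:-→d13:-→d14:-→d15:H0 -> H0

== LOOKUPS ==
["H2","H1","H0","H0"]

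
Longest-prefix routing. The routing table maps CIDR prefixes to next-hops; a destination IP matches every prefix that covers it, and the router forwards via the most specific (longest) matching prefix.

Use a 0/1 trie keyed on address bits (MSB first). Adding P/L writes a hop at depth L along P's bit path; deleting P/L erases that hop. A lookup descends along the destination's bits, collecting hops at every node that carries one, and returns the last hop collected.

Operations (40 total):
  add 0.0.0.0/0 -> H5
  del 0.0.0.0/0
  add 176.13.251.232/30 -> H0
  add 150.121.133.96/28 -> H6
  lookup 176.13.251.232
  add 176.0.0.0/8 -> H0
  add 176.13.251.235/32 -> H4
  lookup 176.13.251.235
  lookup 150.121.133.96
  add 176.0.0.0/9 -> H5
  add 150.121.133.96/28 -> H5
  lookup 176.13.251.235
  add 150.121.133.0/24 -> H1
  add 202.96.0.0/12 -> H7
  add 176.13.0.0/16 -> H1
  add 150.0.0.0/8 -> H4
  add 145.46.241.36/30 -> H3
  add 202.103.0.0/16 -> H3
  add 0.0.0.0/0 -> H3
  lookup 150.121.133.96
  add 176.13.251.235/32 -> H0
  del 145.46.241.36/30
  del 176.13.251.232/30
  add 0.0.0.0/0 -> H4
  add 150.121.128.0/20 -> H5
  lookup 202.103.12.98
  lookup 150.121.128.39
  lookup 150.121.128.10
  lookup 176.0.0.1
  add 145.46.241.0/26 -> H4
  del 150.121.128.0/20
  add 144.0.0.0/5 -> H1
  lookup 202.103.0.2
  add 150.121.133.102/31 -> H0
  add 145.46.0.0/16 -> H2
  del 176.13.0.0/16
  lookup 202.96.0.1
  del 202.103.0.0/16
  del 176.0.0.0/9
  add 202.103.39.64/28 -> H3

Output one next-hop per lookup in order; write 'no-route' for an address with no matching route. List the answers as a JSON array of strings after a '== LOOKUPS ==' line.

Apply in order:
  add 0.0.0.0/0 -> H5 at depth 0
  del 0.0.0.0/0 (clear depth 0)
  add 176.13.251.232/30 -> H0 at depth 30
  add 150.121.133.96/28 -> H6 at depth 28
  ? 176.13.251.232  path d0:-→d1:-→d2:-→d3:-→d4:-→d5:-→d6:-→d7:-→d8:-→d9:-→d10:-→d11:-→d12:-→d13:-→d14:-→d15:-→d16:-→d17:-→d18:-→d19:-→d20:-→d21:-→d22:-→d23:-→d24:-→d25:-→d26:-→d27:-→d28:-→d29:-→d30:H0  best=H0
  add 176.0.0.0/8 -> H0 at depth 8
  add 176.13.251.235/32 -> H4 at depth 32
  ? 176.13.251.235  path d0:-→d1:-→d2:-→d3:-→d4:-→d5:-→d6:-→d7:-→d8:H0→d9:-→d10:-→d11:-→d12:-→d13:-→d14:-→d15:-→d16:-→d17:-→d18:-→d19:-→d20:-→d21:-→d22:-→d23:-→d24:-→d25:-→d26:-→d27:-→d28:-→d29:-→d30:H0→d31:-→d32:H4  best=H4
  ? 150.121.133.96  path d0:-→d1:-→d2:-→d3:-→d4:-→d5:-→d6:-→d7:-→d8:-→d9:-→d10:-→d11:-→d12:-→d13:-→d14:-→d15:-→d16:-→d17:-→d18:-→d19:-→d20:-→d21:-→d22:-→d23:-→d24:-→d25:-→d26:-→d27:-→d28:H6  best=H6
  add 176.0.0.0/9 -> H5 at depth 9
  add 150.121.133.96/28 -> H5 at depth 28
  ? 176.13.251.235  path d0:-→d1:-→d2:-→d3:-→d4:-→d5:-→d6:-→d7:-→d8:H0→d9:H5→d10:-→d11:-→d12:-→d13:-→d14:-→d15:-→d16:-→d17:-→d18:-→d19:-→d20:-→d21:-→d22:-→d23:-→d24:-→d25:-→d26:-→d27:-→d28:-→d29:-→d30:H0→d31:-→d32:H4  best=H4
  add 150.121.133.0/24 -> H1 at depth 24
  add 202.96.0.0/12 -> H7 at depth 12
  add 176.13.0.0/16 -> H1 at depth 16
  add 150.0.0.0/8 -> H4 at depth 8
  add 145.46.241.36/30 -> H3 at depth 30
  add 202.103.0.0/16 -> H3 at depth 16
  add 0.0.0.0/0 -> H3 at depth 0
  ? 150.121.133.96  path d0:H3→d1:-→d2:-→d3:-→d4:-→d5:-→d6:-→d7:-→d8:H4→d9:-→d10:-→d11:-→d12:-→d13:-→d14:-→d15:-→d16:-→d17:-→d18:-→d19:-→d20:-→d21:-→d22:-→d23:-→d24:H1→d25:-→d26:-→d27:-→d28:H5  best=H5
  add 176.13.251.235/32 -> H0 at depth 32
  del 145.46.241.36/30 (clear depth 30)
  del 176.13.251.232/30 (clear depth 30)
  add 0.0.0.0/0 -> H4 at depth 0
  add 150.121.128.0/20 -> H5 at depth 20
  ? 202.103.12.98  path d0:H4→d1:-→d2:-→d3:-→d4:-→d5:-→d6:-→d7:-→d8:-→d9:-→d10:-→d11:-→d12:H7→d13:-→d14:-→d15:-→d16:H3  best=H3
  ? 150.121.128.39  path d0:H4→d1:-→d2:-→d3:-→d4:-→d5:-→d6:-→d7:-→d8:H4→d9:-→d10:-→d11:-→d12:-→d13:-→d14:-→d15:-→d16:-→d17:-→d18:-→d19:-→d20:H5→d21:-  best=H5
  ? 150.121.128.10  path d0:H4→d1:-→d2:-→d3:-→d4:-→d5:-→d6:-→d7:-→d8:H4→d9:-→d10:-→d11:-→d12:-→d13:-→d14:-→d15:-→d16:-→d17:-→d18:-→d19:-→d20:H5→d21:-  best=H5
  ? 176.0.0.1  path d0:H4→d1:-→d2:-→d3:-→d4:-→d5:-→d6:-→d7:-→d8:H0→d9:H5→d10:-→d11:-→d12:-  best=H5
  add 145.46.241.0/26 -> H4 at depth 26
  del 150.121.128.0/20 (clear depth 20)
  add 144.0.0.0/5 -> H1 at depth 5
  ? 202.103.0.2  path d0:H4→d1:-→d2:-→d3:-→d4:-→d5:-→d6:-→d7:-→d8:-→d9:-→d10:-→d11:-→d12:H7→d13:-→d14:-→d15:-→d16:H3  best=H3
  add 150.121.133.102/31 -> H0 at depth 31
  add 145.46.0.0/16 -> H2 at depth 16
  del 176.13.0.0/16 (clear depth 16)
  ? 202.96.0.1  path d0:H4→d1:-→d2:-→d3:-→d4:-→d5:-→d6:-→d7:-→d8:-→d9:-→d10:-→d11:-→d12:H7→d13:-  best=H7
  del 202.103.0.0/16 (clear depth 16)
  del 176.0.0.0/9 (clear depth 9)
  add 202.103.39.64/28 -> H3 at depth 28

== LOOKUPS ==
["H0","H4","H6","H4","H5","H3","H5","H5","H5","H3","H7"]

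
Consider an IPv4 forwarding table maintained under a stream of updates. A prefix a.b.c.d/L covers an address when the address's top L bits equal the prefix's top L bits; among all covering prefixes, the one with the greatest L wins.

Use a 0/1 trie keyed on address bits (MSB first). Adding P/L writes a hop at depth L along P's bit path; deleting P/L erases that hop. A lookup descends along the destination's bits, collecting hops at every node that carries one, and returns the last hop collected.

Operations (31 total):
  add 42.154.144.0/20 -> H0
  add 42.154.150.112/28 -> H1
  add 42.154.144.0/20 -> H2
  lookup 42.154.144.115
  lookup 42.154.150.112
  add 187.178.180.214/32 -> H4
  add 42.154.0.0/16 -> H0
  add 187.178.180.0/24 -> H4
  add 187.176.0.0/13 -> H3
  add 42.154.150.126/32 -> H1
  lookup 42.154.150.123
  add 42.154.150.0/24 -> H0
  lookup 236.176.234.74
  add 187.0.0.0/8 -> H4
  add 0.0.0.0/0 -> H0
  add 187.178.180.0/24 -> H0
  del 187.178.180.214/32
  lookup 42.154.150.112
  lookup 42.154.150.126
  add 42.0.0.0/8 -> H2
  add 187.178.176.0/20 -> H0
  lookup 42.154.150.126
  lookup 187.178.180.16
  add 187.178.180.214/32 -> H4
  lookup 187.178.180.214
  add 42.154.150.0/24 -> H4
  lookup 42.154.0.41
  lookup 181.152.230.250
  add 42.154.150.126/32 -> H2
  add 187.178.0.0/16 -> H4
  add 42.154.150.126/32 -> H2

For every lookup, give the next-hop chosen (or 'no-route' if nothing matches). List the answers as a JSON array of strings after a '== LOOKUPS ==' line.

Trace:
  + 42.154.144.0/20 (H0) depth=20
  + 42.154.150.112/28 (H1) depth=28
  + 42.154.144.0/20 (H2) depth=20
  Q 42.154.144.115: descend 001010101001101010010 ; hops seen [H2] ; pick H2
  Q 42.154.150.112: descend 0010101010011010100101100111 ; hops seen [H2,H1] ; pick H1
  + 187.178.180.214/32 (H4) depth=32
  + 42.154.0.0/16 (H0) depth=16
  + 187.178.180.0/24 (H4) depth=24
  + 187.176.0.0/13 (H3) depth=13
  + 42.154.150.126/32 (H1) depth=32
  Q 42.154.150.123: descend 00101010100110101001011001111 ; hops seen [H0,H2,H1] ; pick H1
  + 42.154.150.0/24 (H0) depth=24
  Q 236.176.234.74: descend 1 ; hops seen [∅] ; pick no-route
  + 187.0.0.0/8 (H4) depth=8
  + 0.0.0.0/0 (H0) depth=0
  + 187.178.180.0/24 (H0) depth=24
  del 187.178.180.214/32 (clear depth 32)
  Q 42.154.150.112: descend 0010101010011010100101100111 ; hops seen [H0,H0,H2,H0,H1] ; pick H1
  Q 42.154.150.126: descend 00101010100110101001011001111110 ; hops seen [H0,H0,H2,H0,H1,H1] ; pick H1
  + 42.0.0.0/8 (H2) depth=8
  + 187.178.176.0/20 (H0) depth=20
  Q 42.154.150.126: descend 00101010100110101001011001111110 ; hops seen [H0,H2,H0,H2,H0,H1,H1] ; pick H1
  Q 187.178.180.16: descend 101110111011001010110100 ; hops seen [H0,H4,H3,H0,H0] ; pick H0
  + 187.178.180.214/32 (H4) depth=32
  Q 187.178.180.214: descend 10111011101100101011010011010110 ; hops seen [H0,H4,H3,H0,H0,H4] ; pick H4
  + 42.154.150.0/24 (H4) depth=24
  Q 42.154.0.41: descend 0010101010011010 ; hops seen [H0,H2,H0] ; pick H0
  Q 181.152.230.250: descend 1011 ; hops seen [H0] ; pick H0
  + 42.154.150.126/32 (H2) depth=32
  + 187.178.0.0/16 (H4) depth=16
  + 42.154.150.126/32 (H2) depth=32

== LOOKUPS ==
["H2","H1","H1","no-route","H1","H1","H1","H0","H4","H0","H0"]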